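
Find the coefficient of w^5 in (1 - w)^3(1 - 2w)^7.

-3276

Coefficient of w^5 = Σ_{j} C(3,j)·(-1)^j·C(7,5-j)·(-2)^(5-j) for j from 0 to 3.
= (-672) + (-1680) + (-840) + (-84) = -3276.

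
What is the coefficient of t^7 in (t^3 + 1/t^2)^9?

General term: C(9,j)·(t^3)^j·(1/t^2)^(9-j), with t-exponent 3j − 2(9−j) = 5j − 18.
Set 5j − 18 = 7: j = 5.
C(9,5) = 126; 1^5 = 1; 1^4 = 1.
Coefficient = 126 · 1 · 1 = 126.

126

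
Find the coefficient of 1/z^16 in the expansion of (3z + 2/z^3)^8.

General term: C(8,j)·(3z)^j·(2/z^3)^(8-j), with z-exponent 1j − 3(8−j) = 4j − 24.
Set 4j − 24 = -16: j = 2.
C(8,2) = 28; 3^2 = 9; 2^6 = 64.
Coefficient = 28 · 9 · 64 = 16128.

16128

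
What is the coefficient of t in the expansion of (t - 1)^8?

-8

The general term is C(8,j)·(t)^j·(-1)^(8-j); the t^1 term has j = 1.
C(8,1) = 8.
Coefficient = C(8,1) · (-1)^7 = 8 · (-1) = -8.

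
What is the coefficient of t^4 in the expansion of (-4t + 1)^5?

The general term is C(5,j)·(-4t)^j·(1)^(5-j); the t^4 term has j = 4.
C(5,4) = 5.
Coefficient = C(5,4) · (-4)^4 = 5 · 256 = 1280.

1280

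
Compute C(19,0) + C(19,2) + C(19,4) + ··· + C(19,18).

262144

Half of (1+1)^19 + (1−1)^19 gives the even-index sum: 2^18 = 262144.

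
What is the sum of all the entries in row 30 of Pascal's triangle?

Setting x = 1 in (1+x)^30 gives Σ C(30,k) = 2^30 = 1073741824.

1073741824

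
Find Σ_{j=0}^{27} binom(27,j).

Setting x = 1 in (1+x)^27 gives Σ C(27,j) = 2^27 = 134217728.

134217728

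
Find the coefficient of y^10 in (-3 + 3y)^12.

35075106

The general term is C(12,j)·(-3)^j·(3y)^(12-j); the y^10 term has j = 2.
C(12,2) = 66.
Coefficient = C(12,2) · (-3)^2 · 3^10 = 66 · 9 · 59049 = 35075106.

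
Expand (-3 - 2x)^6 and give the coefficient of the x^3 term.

The general term is C(6,j)·(-3)^j·(-2x)^(6-j); the x^3 term has j = 3.
C(6,3) = 20.
Coefficient = C(6,3) · (-3)^3 · (-2)^3 = 20 · (-27) · (-8) = 4320.

4320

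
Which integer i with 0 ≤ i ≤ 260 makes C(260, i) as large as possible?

C(260,i) is maximized at i = 260/2 = 130.

130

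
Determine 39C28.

1676056044

C(39,28) = C(39,11) by symmetry.
C(39,11) = (39·38·37·36·35·34·33·32·31·30·29) / 11! = 66902793897139200 / 39916800 = 1676056044.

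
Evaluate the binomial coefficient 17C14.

C(17,14) = C(17,3) by symmetry.
C(17,3) = (17·16·15) / 3! = 4080 / 6 = 680.

680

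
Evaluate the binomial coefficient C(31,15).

300540195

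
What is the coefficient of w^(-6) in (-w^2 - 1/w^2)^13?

-1287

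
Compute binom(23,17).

100947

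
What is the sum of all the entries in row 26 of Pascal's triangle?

67108864

The entries of row 26 sum to 2^26 = 67108864.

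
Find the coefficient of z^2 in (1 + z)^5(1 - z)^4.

-4

Coefficient of z^2 = Σ_{j} C(5,j)·1^j·C(4,2-j)·(-1)^(2-j) for j from 0 to 2.
= 6 + (-20) + 10 = -4.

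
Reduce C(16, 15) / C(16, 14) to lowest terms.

2/15

C(n,k+1)/C(n,k) = (n−k)/(k+1) = (16−14)/(14+1) = 2/15.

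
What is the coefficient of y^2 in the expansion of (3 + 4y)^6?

The general term is C(6,j)·(3)^j·(4y)^(6-j); the y^2 term has j = 4.
C(6,4) = 15.
Coefficient = C(6,4) · 3^4 · 4^2 = 15 · 81 · 16 = 19440.

19440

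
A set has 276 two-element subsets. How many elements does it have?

n(n−1)/2 = 276 ⇒ n(n−1) = 552. Since 24·23 = 552, n = 24.

24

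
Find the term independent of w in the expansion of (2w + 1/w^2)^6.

General term: C(6,j)·(2w)^j·(1/w^2)^(6-j), with w-exponent 1j − 2(6−j) = 3j − 12.
Set 3j − 12 = 0: j = 4.
C(6,4) = 15; 2^4 = 16; 1^2 = 1.
Coefficient = 15 · 16 · 1 = 240.

240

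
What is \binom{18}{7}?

31824

C(18,7) = (18·17·16·15·14·13·12) / 7! = 160392960 / 5040 = 31824.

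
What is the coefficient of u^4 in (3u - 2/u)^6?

-2916

General term: C(6,j)·(3u)^j·(-2/u)^(6-j), with u-exponent 1j − 1(6−j) = 2j − 6.
Set 2j − 6 = 4: j = 5.
C(6,5) = 6; 3^5 = 243; (-2)^1 = -2.
Coefficient = 6 · 243 · (-2) = -2916.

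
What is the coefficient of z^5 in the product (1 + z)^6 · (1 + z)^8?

2002

(1 + z)^6(1 + z)^8 = (1 + z)^14, so the coefficient of z^5 is C(14,5)·1^5 = 2002·1 = 2002.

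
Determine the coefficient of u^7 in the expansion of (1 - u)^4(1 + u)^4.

0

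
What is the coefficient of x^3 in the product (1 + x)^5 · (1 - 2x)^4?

18

Coefficient of x^3 = Σ_{j} C(5,j)·1^j·C(4,3-j)·(-2)^(3-j) for j from 0 to 3.
= (-32) + 120 + (-80) + 10 = 18.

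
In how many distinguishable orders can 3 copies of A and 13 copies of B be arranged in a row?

Choose positions for the A's: C(16,3) = 560.

560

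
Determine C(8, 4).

C(8,4) = (8·7·6·5) / 4! = 1680 / 24 = 70.

70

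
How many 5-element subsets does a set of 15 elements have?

3003

C(15,5) = (15·14·13·12·11) / 5! = 360360 / 120 = 3003.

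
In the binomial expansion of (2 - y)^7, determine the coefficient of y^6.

The general term is C(7,j)·(2)^j·(-y)^(7-j); the y^6 term has j = 1.
C(7,1) = 7.
Coefficient = C(7,1) · 2^1 = 7 · 2 = 14.

14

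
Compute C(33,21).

354817320

C(33,21) = C(33,12) by symmetry.
C(33,12) = (33·32·31·30·29·28·27·26·25·24·23·22) / 12! = 169958063987712000 / 479001600 = 354817320.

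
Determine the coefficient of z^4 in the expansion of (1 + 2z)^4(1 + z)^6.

Coefficient of z^4 = Σ_{j} C(4,j)·2^j·C(6,4-j)·1^(4-j) for j from 0 to 4.
= 15 + 160 + 360 + 192 + 16 = 743.

743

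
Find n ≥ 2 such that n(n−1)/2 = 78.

n(n−1)/2 = 78 ⇒ n(n−1) = 156. Since 13·12 = 156, n = 13.

13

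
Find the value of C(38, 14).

C(38,14) = (38·37·36·35·34·33·32·31·30·29·28·27·26·25) / 14! = 842975203103953920000 / 87178291200 = 9669554100.

9669554100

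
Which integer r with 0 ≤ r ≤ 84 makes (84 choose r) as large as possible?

42

C(84,r) is maximized at r = 84/2 = 42.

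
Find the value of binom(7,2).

21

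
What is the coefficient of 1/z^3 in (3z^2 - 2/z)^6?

-576

General term: C(6,j)·(3z^2)^j·(-2/z)^(6-j), with z-exponent 2j − 1(6−j) = 3j − 6.
Set 3j − 6 = -3: j = 1.
C(6,1) = 6; 3^1 = 3; (-2)^5 = -32.
Coefficient = 6 · 3 · (-32) = -576.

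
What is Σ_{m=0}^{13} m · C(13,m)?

53248

Differentiating (1+x)^13 and setting x=1: Σ m·C(13,m) = 13·2^12 = 53248.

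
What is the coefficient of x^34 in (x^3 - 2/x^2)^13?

General term: C(13,j)·(x^3)^j·(-2/x^2)^(13-j), with x-exponent 3j − 2(13−j) = 5j − 26.
Set 5j − 26 = 34: j = 12.
C(13,12) = 13; 1^12 = 1; (-2)^1 = -2.
Coefficient = 13 · 1 · (-2) = -26.

-26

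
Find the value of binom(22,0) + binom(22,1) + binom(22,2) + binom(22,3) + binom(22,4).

9109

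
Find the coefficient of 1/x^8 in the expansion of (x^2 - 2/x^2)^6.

General term: C(6,j)·(x^2)^j·(-2/x^2)^(6-j), with x-exponent 2j − 2(6−j) = 4j − 12.
Set 4j − 12 = -8: j = 1.
C(6,1) = 6; 1^1 = 1; (-2)^5 = -32.
Coefficient = 6 · 1 · (-32) = -192.

-192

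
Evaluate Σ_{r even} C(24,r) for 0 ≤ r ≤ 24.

Half of (1+1)^24 + (1−1)^24 gives the even-index sum: 2^23 = 8388608.

8388608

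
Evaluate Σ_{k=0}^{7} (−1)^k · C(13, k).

-792

The partial alternating sum Σ_{k=0}^{7} (−1)^k C(13,k) = (−1)^7 C(12,7) = -792.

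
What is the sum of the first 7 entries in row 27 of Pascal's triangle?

1 + 27 + 351 + 2925 + 17550 + 80730 + 296010 = 397594.

397594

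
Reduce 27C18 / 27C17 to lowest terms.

C(n,k+1)/C(n,k) = (n−k)/(k+1) = (27−17)/(17+1) = 10/18 = 5/9.

5/9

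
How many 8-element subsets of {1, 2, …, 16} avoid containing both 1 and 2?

9867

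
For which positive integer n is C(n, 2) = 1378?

53

n(n−1)/2 = 1378 ⇒ n(n−1) = 2756. Since 53·52 = 2756, n = 53.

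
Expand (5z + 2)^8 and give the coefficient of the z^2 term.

The general term is C(8,j)·(5z)^j·(2)^(8-j); the z^2 term has j = 2.
C(8,2) = 28.
Coefficient = C(8,2) · 5^2 · 2^6 = 28 · 25 · 64 = 44800.

44800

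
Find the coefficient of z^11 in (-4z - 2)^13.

The general term is C(13,j)·(-4z)^j·(-2)^(13-j); the z^11 term has j = 11.
C(13,11) = 78.
Coefficient = C(13,11) · (-4)^11 · (-2)^2 = 78 · (-4194304) · 4 = -1308622848.

-1308622848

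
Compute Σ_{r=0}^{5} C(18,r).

12616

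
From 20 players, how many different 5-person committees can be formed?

15504

This is C(20,5) = 15504.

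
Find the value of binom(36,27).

C(36,27) = C(36,9) by symmetry.
C(36,9) = (36·35·34·33·32·31·30·29·28) / 9! = 34162713446400 / 362880 = 94143280.

94143280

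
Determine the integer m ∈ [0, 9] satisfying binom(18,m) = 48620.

9

C(18,m) increases on 0 ≤ m ≤ 9. C(18,8) = 43758 and C(18,9) = 48620, so m = 9.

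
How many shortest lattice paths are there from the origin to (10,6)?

Each path is a sequence of 16 steps with 10 rights: C(16,10) = 8008.

8008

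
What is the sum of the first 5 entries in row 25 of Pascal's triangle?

1 + 25 + 300 + 2300 + 12650 = 15276.

15276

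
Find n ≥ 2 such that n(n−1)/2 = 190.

20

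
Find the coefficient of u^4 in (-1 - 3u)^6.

The general term is C(6,j)·(-1)^j·(-3u)^(6-j); the u^4 term has j = 2.
C(6,2) = 15.
Coefficient = C(6,2) · (-3)^4 = 15 · 81 = 1215.

1215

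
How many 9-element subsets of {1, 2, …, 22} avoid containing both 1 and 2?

419900

All 9-subsets: C(22,9) = 497420. Those containing both fixed elements: C(20,7) = 77520.
497420 − 77520 = 419900.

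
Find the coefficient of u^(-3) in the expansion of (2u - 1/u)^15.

-320320

General term: C(15,j)·(2u)^j·(-1/u)^(15-j), with u-exponent 1j − 1(15−j) = 2j − 15.
Set 2j − 15 = -3: j = 6.
C(15,6) = 5005; 2^6 = 64; (-1)^9 = -1.
Coefficient = 5005 · 64 · (-1) = -320320.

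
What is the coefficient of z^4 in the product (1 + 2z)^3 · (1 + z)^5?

Coefficient of z^4 = Σ_{j} C(3,j)·2^j·C(5,4-j)·1^(4-j) for j from 0 to 3.
= 5 + 60 + 120 + 40 = 225.

225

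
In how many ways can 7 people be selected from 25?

480700

This is C(25,7) = 480700.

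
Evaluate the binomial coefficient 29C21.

4292145

C(29,21) = C(29,8) by symmetry.
C(29,8) = (29·28·27·26·25·24·23·22) / 8! = 173059286400 / 40320 = 4292145.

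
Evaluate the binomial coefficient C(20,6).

38760

C(20,6) = (20·19·18·17·16·15) / 6! = 27907200 / 720 = 38760.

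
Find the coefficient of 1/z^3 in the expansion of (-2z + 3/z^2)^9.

General term: C(9,j)·(-2z)^j·(3/z^2)^(9-j), with z-exponent 1j − 2(9−j) = 3j − 18.
Set 3j − 18 = -3: j = 5.
C(9,5) = 126; (-2)^5 = -32; 3^4 = 81.
Coefficient = 126 · (-32) · 81 = -326592.

-326592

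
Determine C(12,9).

220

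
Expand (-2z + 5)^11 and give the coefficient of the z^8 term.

The general term is C(11,j)·(-2z)^j·(5)^(11-j); the z^8 term has j = 8.
C(11,8) = 165.
Coefficient = C(11,8) · (-2)^8 · 5^3 = 165 · 256 · 125 = 5280000.

5280000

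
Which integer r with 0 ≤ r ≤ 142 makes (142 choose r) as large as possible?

71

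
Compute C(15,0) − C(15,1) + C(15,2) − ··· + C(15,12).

91

The partial alternating sum Σ_{k=0}^{12} (−1)^k C(15,k) = (−1)^12 C(14,12) = 91.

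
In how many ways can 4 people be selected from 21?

This is C(21,4) = 5985.

5985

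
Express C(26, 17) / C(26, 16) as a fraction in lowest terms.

10/17

C(n,k+1)/C(n,k) = (n−k)/(k+1) = (26−16)/(16+1) = 10/17.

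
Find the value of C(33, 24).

38567100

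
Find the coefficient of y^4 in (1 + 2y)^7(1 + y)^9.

Coefficient of y^4 = Σ_{j} C(7,j)·2^j·C(9,4-j)·1^(4-j) for j from 0 to 4.
= 126 + 1176 + 3024 + 2520 + 560 = 7406.

7406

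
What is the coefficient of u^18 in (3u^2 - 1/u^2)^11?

General term: C(11,j)·(3u^2)^j·(-1/u^2)^(11-j), with u-exponent 2j − 2(11−j) = 4j − 22.
Set 4j − 22 = 18: j = 10.
C(11,10) = 11; 3^10 = 59049; (-1)^1 = -1.
Coefficient = 11 · 59049 · (-1) = -649539.

-649539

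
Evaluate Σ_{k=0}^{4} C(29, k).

1 + 29 + 406 + 3654 + 23751 = 27841.

27841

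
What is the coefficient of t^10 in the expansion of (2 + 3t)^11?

1299078

The general term is C(11,j)·(2)^j·(3t)^(11-j); the t^10 term has j = 1.
C(11,1) = 11.
Coefficient = C(11,1) · 2^1 · 3^10 = 11 · 2 · 59049 = 1299078.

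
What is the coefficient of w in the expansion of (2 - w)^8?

The general term is C(8,j)·(2)^j·(-w)^(8-j); the w^1 term has j = 7.
C(8,7) = 8.
Coefficient = C(8,7) · 2^7 · (-1)^1 = 8 · 128 · (-1) = -1024.

-1024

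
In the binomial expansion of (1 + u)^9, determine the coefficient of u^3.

84

The general term is C(9,j)·(1)^j·(u)^(9-j); the u^3 term has j = 6.
C(9,6) = 84.
Coefficient = C(9,6) = 84.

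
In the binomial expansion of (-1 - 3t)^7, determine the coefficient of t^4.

The general term is C(7,j)·(-1)^j·(-3t)^(7-j); the t^4 term has j = 3.
C(7,3) = 35.
Coefficient = C(7,3) · (-1)^3 · (-3)^4 = 35 · (-1) · 81 = -2835.

-2835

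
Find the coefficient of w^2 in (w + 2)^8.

The general term is C(8,j)·(w)^j·(2)^(8-j); the w^2 term has j = 2.
C(8,2) = 28.
Coefficient = C(8,2) · 2^6 = 28 · 64 = 1792.

1792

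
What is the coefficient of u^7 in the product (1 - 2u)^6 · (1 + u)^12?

Coefficient of u^7 = Σ_{j} C(6,j)·(-2)^j·C(12,7-j)·1^(7-j) for j from 0 to 6.
= 792 + (-11088) + 47520 + (-79200) + 52800 + (-12672) + 768 = -1080.

-1080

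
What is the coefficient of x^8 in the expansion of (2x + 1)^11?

42240

The general term is C(11,j)·(2x)^j·(1)^(11-j); the x^8 term has j = 8.
C(11,8) = 165.
Coefficient = C(11,8) · 2^8 = 165 · 256 = 42240.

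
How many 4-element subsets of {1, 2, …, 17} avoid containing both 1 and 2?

All 4-subsets: C(17,4) = 2380. Those containing both fixed elements: C(15,2) = 105.
2380 − 105 = 2275.

2275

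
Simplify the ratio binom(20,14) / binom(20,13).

1/2

C(n,k+1)/C(n,k) = (n−k)/(k+1) = (20−13)/(13+1) = 7/14 = 1/2.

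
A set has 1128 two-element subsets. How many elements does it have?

48

n(n−1)/2 = 1128 ⇒ n(n−1) = 2256. Since 48·47 = 2256, n = 48.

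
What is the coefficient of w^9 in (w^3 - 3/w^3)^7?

General term: C(7,j)·(w^3)^j·(-3/w^3)^(7-j), with w-exponent 3j − 3(7−j) = 6j − 21.
Set 6j − 21 = 9: j = 5.
C(7,5) = 21; 1^5 = 1; (-3)^2 = 9.
Coefficient = 21 · 1 · 9 = 189.

189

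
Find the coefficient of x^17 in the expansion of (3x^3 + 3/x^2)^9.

708588

General term: C(9,j)·(3x^3)^j·(3/x^2)^(9-j), with x-exponent 3j − 2(9−j) = 5j − 18.
Set 5j − 18 = 17: j = 7.
C(9,7) = 36; 3^7 = 2187; 3^2 = 9.
Coefficient = 36 · 2187 · 9 = 708588.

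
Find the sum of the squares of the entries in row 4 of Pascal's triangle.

70

Σ C(4,i)² is the coefficient of x^4 in (1+x)^4(1+x)^4 = (1+x)^8, i.e. C(8,4) = 70.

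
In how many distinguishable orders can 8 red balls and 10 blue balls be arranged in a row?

Choose positions for the red balls: C(18,8) = 43758.

43758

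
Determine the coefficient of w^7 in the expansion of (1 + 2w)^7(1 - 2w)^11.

Coefficient of w^7 = Σ_{j} C(7,j)·2^j·C(11,7-j)·(-2)^(7-j) for j from 0 to 7.
= (-42240) + 413952 + (-1241856) + 1478400 + (-739200) + 147840 + (-9856) + 128 = 7168.

7168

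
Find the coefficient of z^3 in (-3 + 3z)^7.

76545

The general term is C(7,j)·(-3)^j·(3z)^(7-j); the z^3 term has j = 4.
C(7,4) = 35.
Coefficient = C(7,4) · (-3)^4 · 3^3 = 35 · 81 · 27 = 76545.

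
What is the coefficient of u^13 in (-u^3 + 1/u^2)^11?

General term: C(11,j)·(-u^3)^j·(1/u^2)^(11-j), with u-exponent 3j − 2(11−j) = 5j − 22.
Set 5j − 22 = 13: j = 7.
C(11,7) = 330; (-1)^7 = -1; 1^4 = 1.
Coefficient = 330 · (-1) · 1 = -330.

-330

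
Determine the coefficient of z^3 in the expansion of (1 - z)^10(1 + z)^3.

Coefficient of z^3 = Σ_{j} C(10,j)·(-1)^j·C(3,3-j)·1^(3-j) for j from 0 to 3.
= 1 + (-30) + 135 + (-120) = -14.

-14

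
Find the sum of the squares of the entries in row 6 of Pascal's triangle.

By Vandermonde's identity, Σ C(6,j)² = C(12,6) = 924.

924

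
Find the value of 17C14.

C(17,14) = C(17,3) by symmetry.
C(17,3) = (17·16·15) / 3! = 4080 / 6 = 680.

680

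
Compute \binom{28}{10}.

13123110

C(28,10) = (28·27·26·25·24·23·22·21·20·19) / 10! = 47621141568000 / 3628800 = 13123110.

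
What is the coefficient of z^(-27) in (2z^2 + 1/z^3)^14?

2912

General term: C(14,j)·(2z^2)^j·(1/z^3)^(14-j), with z-exponent 2j − 3(14−j) = 5j − 42.
Set 5j − 42 = -27: j = 3.
C(14,3) = 364; 2^3 = 8; 1^11 = 1.
Coefficient = 364 · 8 · 1 = 2912.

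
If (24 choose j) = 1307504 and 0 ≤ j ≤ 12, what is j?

9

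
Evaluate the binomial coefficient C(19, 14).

C(19,14) = C(19,5) by symmetry.
C(19,5) = (19·18·17·16·15) / 5! = 1395360 / 120 = 11628.

11628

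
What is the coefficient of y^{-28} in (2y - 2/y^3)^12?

General term: C(12,j)·(2y)^j·(-2/y^3)^(12-j), with y-exponent 1j − 3(12−j) = 4j − 36.
Set 4j − 36 = -28: j = 2.
C(12,2) = 66; 2^2 = 4; (-2)^10 = 1024.
Coefficient = 66 · 4 · 1024 = 270336.

270336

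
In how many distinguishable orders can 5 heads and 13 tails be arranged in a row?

8568

Choose positions for the heads: C(18,5) = 8568.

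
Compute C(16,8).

C(16,8) = (16·15·14·13·12·11·10·9) / 8! = 518918400 / 40320 = 12870.

12870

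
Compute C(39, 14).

15084504396

C(39,14) = (39·38·37·36·35·34·33·32·31·30·29·28·27·26) / 14! = 1315041316842168115200 / 87178291200 = 15084504396.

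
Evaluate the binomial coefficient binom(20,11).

C(20,11) = C(20,9) by symmetry.
C(20,9) = (20·19·18·17·16·15·14·13·12) / 9! = 60949324800 / 362880 = 167960.

167960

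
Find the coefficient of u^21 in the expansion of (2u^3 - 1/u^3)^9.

General term: C(9,j)·(2u^3)^j·(-1/u^3)^(9-j), with u-exponent 3j − 3(9−j) = 6j − 27.
Set 6j − 27 = 21: j = 8.
C(9,8) = 9; 2^8 = 256; (-1)^1 = -1.
Coefficient = 9 · 256 · (-1) = -2304.

-2304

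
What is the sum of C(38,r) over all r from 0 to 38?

The entries of row 38 sum to 2^38 = 274877906944.

274877906944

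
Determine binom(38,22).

C(38,22) = C(38,16) by symmetry.
C(38,16) = (38·37·36·35·34·33·32·31·30·29·28·27·26·25·24·23) / 16! = 465322312113382563840000 / 20922789888000 = 22239974430.

22239974430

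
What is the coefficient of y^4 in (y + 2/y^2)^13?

General term: C(13,j)·(y)^j·(2/y^2)^(13-j), with y-exponent 1j − 2(13−j) = 3j − 26.
Set 3j − 26 = 4: j = 10.
C(13,10) = 286; 1^10 = 1; 2^3 = 8.
Coefficient = 286 · 1 · 8 = 2288.

2288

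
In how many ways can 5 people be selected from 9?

This is C(9,5) = 126.

126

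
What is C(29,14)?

77558760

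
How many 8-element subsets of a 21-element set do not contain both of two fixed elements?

176358

All 8-subsets: C(21,8) = 203490. Those containing both fixed elements: C(19,6) = 27132.
203490 − 27132 = 176358.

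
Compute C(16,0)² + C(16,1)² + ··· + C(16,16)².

Σ C(16,k)² is the coefficient of x^16 in (1+x)^16(1+x)^16 = (1+x)^32, i.e. C(32,16) = 601080390.

601080390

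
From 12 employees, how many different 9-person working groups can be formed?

220

This is C(12,9) = 220.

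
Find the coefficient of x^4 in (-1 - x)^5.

-5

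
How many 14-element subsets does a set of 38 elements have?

C(38,14) = (38·37·36·35·34·33·32·31·30·29·28·27·26·25) / 14! = 842975203103953920000 / 87178291200 = 9669554100.

9669554100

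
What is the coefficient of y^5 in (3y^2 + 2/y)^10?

General term: C(10,j)·(3y^2)^j·(2/y)^(10-j), with y-exponent 2j − 1(10−j) = 3j − 10.
Set 3j − 10 = 5: j = 5.
C(10,5) = 252; 3^5 = 243; 2^5 = 32.
Coefficient = 252 · 243 · 32 = 1959552.

1959552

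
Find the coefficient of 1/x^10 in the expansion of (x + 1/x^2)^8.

General term: C(8,j)·(x)^j·(1/x^2)^(8-j), with x-exponent 1j − 2(8−j) = 3j − 16.
Set 3j − 16 = -10: j = 2.
C(8,2) = 28; 1^2 = 1; 1^6 = 1.
Coefficient = 28 · 1 · 1 = 28.

28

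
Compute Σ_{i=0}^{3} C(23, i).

1 + 23 + 253 + 1771 = 2048.

2048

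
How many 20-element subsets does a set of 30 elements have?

30045015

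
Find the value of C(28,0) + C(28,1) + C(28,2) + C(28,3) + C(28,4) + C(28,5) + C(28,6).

1 + 28 + 378 + 3276 + 20475 + 98280 + 376740 = 499178.

499178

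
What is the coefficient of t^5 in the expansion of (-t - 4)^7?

-336

The general term is C(7,j)·(-t)^j·(-4)^(7-j); the t^5 term has j = 5.
C(7,5) = 21.
Coefficient = C(7,5) · (-1)^5 · (-4)^2 = 21 · (-1) · 16 = -336.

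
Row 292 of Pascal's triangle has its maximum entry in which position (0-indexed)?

146

C(292,r) is maximized at r = 292/2 = 146.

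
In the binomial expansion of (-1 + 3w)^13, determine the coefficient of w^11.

13817466

The general term is C(13,j)·(-1)^j·(3w)^(13-j); the w^11 term has j = 2.
C(13,2) = 78.
Coefficient = C(13,2) · 3^11 = 78 · 177147 = 13817466.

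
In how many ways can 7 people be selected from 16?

This is C(16,7) = 11440.

11440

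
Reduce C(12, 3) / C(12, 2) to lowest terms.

C(n,k+1)/C(n,k) = (n−k)/(k+1) = (12−2)/(2+1) = 10/3.

10/3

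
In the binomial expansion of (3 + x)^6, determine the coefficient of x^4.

135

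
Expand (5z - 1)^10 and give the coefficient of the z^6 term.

The general term is C(10,j)·(5z)^j·(-1)^(10-j); the z^6 term has j = 6.
C(10,6) = 210.
Coefficient = C(10,6) · 5^6 = 210 · 15625 = 3281250.

3281250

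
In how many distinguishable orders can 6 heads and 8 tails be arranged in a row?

Choose positions for the heads: C(14,6) = 3003.

3003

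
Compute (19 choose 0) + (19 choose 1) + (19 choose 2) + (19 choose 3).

1160

1 + 19 + 171 + 969 = 1160.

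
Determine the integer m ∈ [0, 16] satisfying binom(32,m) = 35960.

4

C(32,m) increases on 0 ≤ m ≤ 16. C(32,3) = 4960 and C(32,4) = 35960, so m = 4.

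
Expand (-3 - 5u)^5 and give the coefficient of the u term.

-2025

The general term is C(5,j)·(-3)^j·(-5u)^(5-j); the u^1 term has j = 4.
C(5,4) = 5.
Coefficient = C(5,4) · (-3)^4 · (-5)^1 = 5 · 81 · (-5) = -2025.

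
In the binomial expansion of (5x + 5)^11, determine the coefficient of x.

537109375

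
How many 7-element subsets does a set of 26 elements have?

C(26,7) = (26·25·24·23·22·21·20) / 7! = 3315312000 / 5040 = 657800.

657800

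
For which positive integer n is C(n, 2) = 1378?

53

n(n−1)/2 = 1378 ⇒ n(n−1) = 2756. Since 53·52 = 2756, n = 53.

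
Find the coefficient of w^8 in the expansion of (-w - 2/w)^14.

General term: C(14,j)·(-w)^j·(-2/w)^(14-j), with w-exponent 1j − 1(14−j) = 2j − 14.
Set 2j − 14 = 8: j = 11.
C(14,11) = 364; (-1)^11 = -1; (-2)^3 = -8.
Coefficient = 364 · (-1) · (-8) = 2912.

2912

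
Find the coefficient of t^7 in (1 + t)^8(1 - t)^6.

Coefficient of t^7 = Σ_{j} C(8,j)·1^j·C(6,7-j)·(-1)^(7-j) for j from 1 to 7.
= 8 + (-168) + 840 + (-1400) + 840 + (-168) + 8 = -40.

-40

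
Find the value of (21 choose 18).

1330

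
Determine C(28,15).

37442160

C(28,15) = C(28,13) by symmetry.
C(28,13) = (28·27·26·25·24·23·22·21·20·19·18·17·16) / 13! = 233153109116928000 / 6227020800 = 37442160.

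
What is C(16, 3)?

C(16,3) = (16·15·14) / 3! = 3360 / 6 = 560.

560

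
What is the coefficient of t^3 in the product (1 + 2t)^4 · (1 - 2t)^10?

Coefficient of t^3 = Σ_{j} C(4,j)·2^j·C(10,3-j)·(-2)^(3-j) for j from 0 to 3.
= (-960) + 1440 + (-480) + 32 = 32.

32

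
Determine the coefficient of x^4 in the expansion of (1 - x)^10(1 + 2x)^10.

-330

Coefficient of x^4 = Σ_{j} C(10,j)·(-1)^j·C(10,4-j)·2^(4-j) for j from 0 to 4.
= 3360 + (-9600) + 8100 + (-2400) + 210 = -330.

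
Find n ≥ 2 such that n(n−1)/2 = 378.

28

n(n−1)/2 = 378 ⇒ n(n−1) = 756. Since 28·27 = 756, n = 28.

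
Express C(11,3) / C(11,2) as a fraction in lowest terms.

C(n,k+1)/C(n,k) = (n−k)/(k+1) = (11−2)/(2+1) = 9/3 = 3.

3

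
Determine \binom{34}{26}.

18156204

C(34,26) = C(34,8) by symmetry.
C(34,8) = (34·33·32·31·30·29·28·27) / 8! = 732058145280 / 40320 = 18156204.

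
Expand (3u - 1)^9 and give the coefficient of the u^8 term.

-59049

The general term is C(9,j)·(3u)^j·(-1)^(9-j); the u^8 term has j = 8.
C(9,8) = 9.
Coefficient = C(9,8) · 3^8 · (-1)^1 = 9 · 6561 · (-1) = -59049.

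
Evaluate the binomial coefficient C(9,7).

36

C(9,7) = C(9,2) by symmetry.
C(9,2) = (9·8) / 2! = 72 / 2 = 36.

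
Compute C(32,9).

28048800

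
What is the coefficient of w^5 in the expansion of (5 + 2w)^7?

The general term is C(7,j)·(5)^j·(2w)^(7-j); the w^5 term has j = 2.
C(7,2) = 21.
Coefficient = C(7,2) · 5^2 · 2^5 = 21 · 25 · 32 = 16800.

16800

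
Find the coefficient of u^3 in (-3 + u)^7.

The general term is C(7,j)·(-3)^j·(u)^(7-j); the u^3 term has j = 4.
C(7,4) = 35.
Coefficient = C(7,4) · (-3)^4 = 35 · 81 = 2835.

2835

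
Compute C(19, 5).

C(19,5) = (19·18·17·16·15) / 5! = 1395360 / 120 = 11628.

11628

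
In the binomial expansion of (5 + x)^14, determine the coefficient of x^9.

6256250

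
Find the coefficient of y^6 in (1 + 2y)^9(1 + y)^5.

Coefficient of y^6 = Σ_{j} C(9,j)·2^j·C(5,6-j)·1^(6-j) for j from 1 to 6.
= 18 + 720 + 6720 + 20160 + 20160 + 5376 = 53154.

53154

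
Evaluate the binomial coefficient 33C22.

193536720

C(33,22) = C(33,11) by symmetry.
C(33,11) = (33·32·31·30·29·28·27·26·25·24·23) / 11! = 7725366544896000 / 39916800 = 193536720.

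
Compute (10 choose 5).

C(10,5) = (10·9·8·7·6) / 5! = 30240 / 120 = 252.

252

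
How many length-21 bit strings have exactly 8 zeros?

203490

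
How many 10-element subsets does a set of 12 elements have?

66

C(12,10) = C(12,2) by symmetry.
C(12,2) = (12·11) / 2! = 132 / 2 = 66.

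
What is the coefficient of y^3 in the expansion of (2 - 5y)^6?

The general term is C(6,j)·(2)^j·(-5y)^(6-j); the y^3 term has j = 3.
C(6,3) = 20.
Coefficient = C(6,3) · 2^3 · (-5)^3 = 20 · 8 · (-125) = -20000.

-20000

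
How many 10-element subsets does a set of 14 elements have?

C(14,10) = C(14,4) by symmetry.
C(14,4) = (14·13·12·11) / 4! = 24024 / 24 = 1001.

1001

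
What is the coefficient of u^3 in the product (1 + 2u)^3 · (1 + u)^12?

768

Coefficient of u^3 = Σ_{j} C(3,j)·2^j·C(12,3-j)·1^(3-j) for j from 0 to 3.
= 220 + 396 + 144 + 8 = 768.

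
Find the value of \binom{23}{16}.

245157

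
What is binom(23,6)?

C(23,6) = (23·22·21·20·19·18) / 6! = 72681840 / 720 = 100947.

100947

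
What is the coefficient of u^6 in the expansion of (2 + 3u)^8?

The general term is C(8,j)·(2)^j·(3u)^(8-j); the u^6 term has j = 2.
C(8,2) = 28.
Coefficient = C(8,2) · 2^2 · 3^6 = 28 · 4 · 729 = 81648.

81648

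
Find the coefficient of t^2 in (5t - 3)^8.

510300

The general term is C(8,j)·(5t)^j·(-3)^(8-j); the t^2 term has j = 2.
C(8,2) = 28.
Coefficient = C(8,2) · 5^2 · (-3)^6 = 28 · 25 · 729 = 510300.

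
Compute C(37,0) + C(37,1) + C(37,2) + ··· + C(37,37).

137438953472

Setting x = 1 in (1+x)^37 gives Σ C(37,r) = 2^37 = 137438953472.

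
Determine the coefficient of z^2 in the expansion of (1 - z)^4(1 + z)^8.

2

Coefficient of z^2 = Σ_{j} C(4,j)·(-1)^j·C(8,2-j)·1^(2-j) for j from 0 to 2.
= 28 + (-32) + 6 = 2.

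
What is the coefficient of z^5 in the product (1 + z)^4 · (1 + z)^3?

(1 + z)^4(1 + z)^3 = (1 + z)^7, so the coefficient of z^5 is C(7,5)·1^5 = 21·1 = 21.

21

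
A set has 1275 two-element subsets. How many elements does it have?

51

n(n−1)/2 = 1275 ⇒ n(n−1) = 2550. Since 51·50 = 2550, n = 51.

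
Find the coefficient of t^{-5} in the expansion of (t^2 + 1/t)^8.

8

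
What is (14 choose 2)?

91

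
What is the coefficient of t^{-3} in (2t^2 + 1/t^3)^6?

General term: C(6,j)·(2t^2)^j·(1/t^3)^(6-j), with t-exponent 2j − 3(6−j) = 5j − 18.
Set 5j − 18 = -3: j = 3.
C(6,3) = 20; 2^3 = 8; 1^3 = 1.
Coefficient = 20 · 8 · 1 = 160.

160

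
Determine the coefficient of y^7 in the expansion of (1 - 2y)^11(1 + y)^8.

-4656

Coefficient of y^7 = Σ_{j} C(11,j)·(-2)^j·C(8,7-j)·1^(7-j) for j from 0 to 7.
= 8 + (-616) + 12320 + (-92400) + 295680 + (-413952) + 236544 + (-42240) = -4656.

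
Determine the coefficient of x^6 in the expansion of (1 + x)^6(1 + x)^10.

Coefficient of x^6 = Σ_{j} C(6,j)·C(10,6-j) for j from 0 to 6.
= 210 + 1512 + 3150 + 2400 + 675 + 60 + 1 = 8008.

8008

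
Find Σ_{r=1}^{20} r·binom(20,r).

Differentiating (1+x)^20 and setting x=1: Σ r·C(20,r) = 20·2^19 = 10485760.

10485760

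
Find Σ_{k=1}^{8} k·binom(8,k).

1024

Since k·C(8,k) = 8·C(7,k−1), the sum is 8·2^7 = 8·128 = 1024.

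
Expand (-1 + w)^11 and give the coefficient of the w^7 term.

The general term is C(11,j)·(-1)^j·(w)^(11-j); the w^7 term has j = 4.
C(11,4) = 330.
Coefficient = C(11,4) = 330.

330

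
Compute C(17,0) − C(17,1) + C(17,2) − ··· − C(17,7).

-11440

The partial alternating sum Σ_{k=0}^{7} (−1)^k C(17,k) = (−1)^7 C(16,7) = -11440.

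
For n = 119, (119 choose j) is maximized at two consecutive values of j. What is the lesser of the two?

59

For odd n = 119, C(119,j) peaks at j = (n−1)/2 and (n+1)/2; the lesser is 59.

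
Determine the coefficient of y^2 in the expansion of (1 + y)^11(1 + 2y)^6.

247

Coefficient of y^2 = Σ_{j} C(11,j)·1^j·C(6,2-j)·2^(2-j) for j from 0 to 2.
= 60 + 132 + 55 = 247.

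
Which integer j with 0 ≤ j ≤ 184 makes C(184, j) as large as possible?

92

C(184,j) is maximized at j = 184/2 = 92.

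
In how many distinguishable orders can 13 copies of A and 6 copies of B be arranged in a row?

27132

Choose positions for the A's: C(19,13) = 27132.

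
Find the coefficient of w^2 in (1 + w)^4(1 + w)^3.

(1 + w)^4(1 + w)^3 = (1 + w)^7, so the coefficient of w^2 is C(7,2)·1^2 = 21·1 = 21.

21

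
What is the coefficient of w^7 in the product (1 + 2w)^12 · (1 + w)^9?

2468340

Coefficient of w^7 = Σ_{j} C(12,j)·2^j·C(9,7-j)·1^(7-j) for j from 0 to 7.
= 36 + 2016 + 33264 + 221760 + 665280 + 912384 + 532224 + 101376 = 2468340.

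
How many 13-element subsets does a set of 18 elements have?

8568

C(18,13) = C(18,5) by symmetry.
C(18,5) = (18·17·16·15·14) / 5! = 1028160 / 120 = 8568.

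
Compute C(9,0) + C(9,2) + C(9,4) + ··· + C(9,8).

Even-r terms of row 9 sum to 2^8 = 256.

256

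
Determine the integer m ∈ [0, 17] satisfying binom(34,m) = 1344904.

C(34,m) increases on 0 ≤ m ≤ 17. C(34,5) = 278256 and C(34,6) = 1344904, so m = 6.

6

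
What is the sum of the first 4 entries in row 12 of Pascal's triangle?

1 + 12 + 66 + 220 = 299.

299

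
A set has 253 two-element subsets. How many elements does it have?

23

n(n−1)/2 = 253 ⇒ n(n−1) = 506. Since 23·22 = 506, n = 23.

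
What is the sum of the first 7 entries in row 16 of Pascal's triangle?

1 + 16 + 120 + 560 + 1820 + 4368 + 8008 = 14893.

14893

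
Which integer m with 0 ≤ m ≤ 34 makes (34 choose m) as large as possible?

C(34,m) is maximized at m = 34/2 = 17.

17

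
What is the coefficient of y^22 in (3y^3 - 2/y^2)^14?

General term: C(14,j)·(3y^3)^j·(-2/y^2)^(14-j), with y-exponent 3j − 2(14−j) = 5j − 28.
Set 5j − 28 = 22: j = 10.
C(14,10) = 1001; 3^10 = 59049; (-2)^4 = 16.
Coefficient = 1001 · 59049 · 16 = 945728784.

945728784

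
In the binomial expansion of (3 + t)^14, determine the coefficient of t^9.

486486

The general term is C(14,j)·(3)^j·(t)^(14-j); the t^9 term has j = 5.
C(14,5) = 2002.
Coefficient = C(14,5) · 3^5 = 2002 · 243 = 486486.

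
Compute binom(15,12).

455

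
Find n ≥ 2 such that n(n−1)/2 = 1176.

49

n(n−1)/2 = 1176 ⇒ n(n−1) = 2352. Since 49·48 = 2352, n = 49.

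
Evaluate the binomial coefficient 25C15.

C(25,15) = C(25,10) by symmetry.
C(25,10) = (25·24·23·22·21·20·19·18·17·16) / 10! = 11861676288000 / 3628800 = 3268760.

3268760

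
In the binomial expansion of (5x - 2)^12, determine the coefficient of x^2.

1689600

The general term is C(12,j)·(5x)^j·(-2)^(12-j); the x^2 term has j = 2.
C(12,2) = 66.
Coefficient = C(12,2) · 5^2 · (-2)^10 = 66 · 25 · 1024 = 1689600.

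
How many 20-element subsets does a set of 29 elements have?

C(29,20) = C(29,9) by symmetry.
C(29,9) = (29·28·27·26·25·24·23·22·21) / 9! = 3634245014400 / 362880 = 10015005.

10015005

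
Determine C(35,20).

3247943160

C(35,20) = C(35,15) by symmetry.
C(35,15) = (35·34·33·32·31·30·29·28·27·26·25·24·23·22·21) / 15! = 4247252019052922880000 / 1307674368000 = 3247943160.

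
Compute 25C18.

C(25,18) = C(25,7) by symmetry.
C(25,7) = (25·24·23·22·21·20·19) / 7! = 2422728000 / 5040 = 480700.

480700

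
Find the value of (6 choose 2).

C(6,2) = (6·5) / 2! = 30 / 2 = 15.

15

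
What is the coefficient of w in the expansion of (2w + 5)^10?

39062500

The general term is C(10,j)·(2w)^j·(5)^(10-j); the w^1 term has j = 1.
C(10,1) = 10.
Coefficient = C(10,1) · 2^1 · 5^9 = 10 · 2 · 1953125 = 39062500.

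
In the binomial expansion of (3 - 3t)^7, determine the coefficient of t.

-15309

The general term is C(7,j)·(3)^j·(-3t)^(7-j); the t^1 term has j = 6.
C(7,6) = 7.
Coefficient = C(7,6) · 3^6 · (-3)^1 = 7 · 729 · (-3) = -15309.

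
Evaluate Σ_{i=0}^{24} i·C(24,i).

Differentiating (1+x)^24 and setting x=1: Σ i·C(24,i) = 24·2^23 = 201326592.

201326592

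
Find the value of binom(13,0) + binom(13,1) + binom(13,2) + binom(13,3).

378

1 + 13 + 78 + 286 = 378.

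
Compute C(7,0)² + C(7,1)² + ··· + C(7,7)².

Σ C(7,i)² is the coefficient of x^7 in (1+x)^7(1+x)^7 = (1+x)^14, i.e. C(14,7) = 3432.

3432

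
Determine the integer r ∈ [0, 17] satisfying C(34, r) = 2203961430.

C(34,r) increases on 0 ≤ r ≤ 17. C(34,15) = 1855967520 and C(34,16) = 2203961430, so r = 16.

16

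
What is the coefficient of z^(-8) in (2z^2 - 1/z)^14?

364

General term: C(14,j)·(2z^2)^j·(-1/z)^(14-j), with z-exponent 2j − 1(14−j) = 3j − 14.
Set 3j − 14 = -8: j = 2.
C(14,2) = 91; 2^2 = 4; (-1)^12 = 1.
Coefficient = 91 · 4 · 1 = 364.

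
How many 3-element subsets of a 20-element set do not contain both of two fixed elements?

1122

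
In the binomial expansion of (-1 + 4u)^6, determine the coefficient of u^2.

The general term is C(6,j)·(-1)^j·(4u)^(6-j); the u^2 term has j = 4.
C(6,4) = 15.
Coefficient = C(6,4) · 4^2 = 15 · 16 = 240.

240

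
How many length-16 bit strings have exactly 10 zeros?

8008

Choose the 10 positions: C(16,10) = 8008.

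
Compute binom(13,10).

286

C(13,10) = C(13,3) by symmetry.
C(13,3) = (13·12·11) / 3! = 1716 / 6 = 286.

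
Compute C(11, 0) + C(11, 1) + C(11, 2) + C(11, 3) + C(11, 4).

562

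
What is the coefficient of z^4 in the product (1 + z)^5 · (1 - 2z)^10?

165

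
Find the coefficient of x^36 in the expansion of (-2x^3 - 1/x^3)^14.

114688

General term: C(14,j)·(-2x^3)^j·(-1/x^3)^(14-j), with x-exponent 3j − 3(14−j) = 6j − 42.
Set 6j − 42 = 36: j = 13.
C(14,13) = 14; (-2)^13 = -8192; (-1)^1 = -1.
Coefficient = 14 · (-8192) · (-1) = 114688.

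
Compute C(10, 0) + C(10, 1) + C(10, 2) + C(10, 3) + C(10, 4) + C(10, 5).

638

1 + 10 + 45 + 120 + 210 + 252 = 638.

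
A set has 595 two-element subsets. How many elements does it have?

n(n−1)/2 = 595 ⇒ n(n−1) = 1190. Since 35·34 = 1190, n = 35.

35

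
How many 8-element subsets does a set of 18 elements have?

43758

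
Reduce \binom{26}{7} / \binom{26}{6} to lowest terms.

C(n,k+1)/C(n,k) = (n−k)/(k+1) = (26−6)/(6+1) = 20/7.

20/7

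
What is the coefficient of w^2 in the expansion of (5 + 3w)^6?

84375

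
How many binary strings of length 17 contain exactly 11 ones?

12376

Choose the 11 positions: C(17,11) = 12376.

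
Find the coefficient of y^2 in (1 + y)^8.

28

The general term is C(8,j)·(1)^j·(y)^(8-j); the y^2 term has j = 6.
C(8,6) = 28.
Coefficient = C(8,6) = 28.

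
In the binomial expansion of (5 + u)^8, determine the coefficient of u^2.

The general term is C(8,j)·(5)^j·(u)^(8-j); the u^2 term has j = 6.
C(8,6) = 28.
Coefficient = C(8,6) · 5^6 = 28 · 15625 = 437500.

437500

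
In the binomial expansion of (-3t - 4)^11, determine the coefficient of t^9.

The general term is C(11,j)·(-3t)^j·(-4)^(11-j); the t^9 term has j = 9.
C(11,9) = 55.
Coefficient = C(11,9) · (-3)^9 · (-4)^2 = 55 · (-19683) · 16 = -17321040.

-17321040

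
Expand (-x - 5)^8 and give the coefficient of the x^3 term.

175000

The general term is C(8,j)·(-x)^j·(-5)^(8-j); the x^3 term has j = 3.
C(8,3) = 56.
Coefficient = C(8,3) · (-1)^3 · (-5)^5 = 56 · (-1) · (-3125) = 175000.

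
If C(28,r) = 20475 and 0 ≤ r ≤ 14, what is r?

4

C(28,r) increases on 0 ≤ r ≤ 14. C(28,3) = 3276 and C(28,4) = 20475, so r = 4.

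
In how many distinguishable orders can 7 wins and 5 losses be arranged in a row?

792

Choose positions for the wins: C(12,7) = 792.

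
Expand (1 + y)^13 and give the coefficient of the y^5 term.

The general term is C(13,j)·(1)^j·(y)^(13-j); the y^5 term has j = 8.
C(13,8) = 1287.
Coefficient = C(13,8) = 1287.

1287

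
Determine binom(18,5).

8568

C(18,5) = (18·17·16·15·14) / 5! = 1028160 / 120 = 8568.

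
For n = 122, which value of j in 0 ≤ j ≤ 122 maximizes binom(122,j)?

C(122,j) is maximized at j = 122/2 = 61.

61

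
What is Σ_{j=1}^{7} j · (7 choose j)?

448

Differentiating (1+x)^7 and setting x=1: Σ j·C(7,j) = 7·2^6 = 448.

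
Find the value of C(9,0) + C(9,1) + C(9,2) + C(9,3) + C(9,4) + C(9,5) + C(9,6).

466

1 + 9 + 36 + 84 + 126 + 126 + 84 = 466.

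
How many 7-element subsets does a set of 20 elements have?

77520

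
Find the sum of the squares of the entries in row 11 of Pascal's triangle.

Σ C(11,r)² is the coefficient of x^11 in (1+x)^11(1+x)^11 = (1+x)^22, i.e. C(22,11) = 705432.

705432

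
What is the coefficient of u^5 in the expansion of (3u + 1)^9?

30618

The general term is C(9,j)·(3u)^j·(1)^(9-j); the u^5 term has j = 5.
C(9,5) = 126.
Coefficient = C(9,5) · 3^5 = 126 · 243 = 30618.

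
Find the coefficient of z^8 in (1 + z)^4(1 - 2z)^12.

-17424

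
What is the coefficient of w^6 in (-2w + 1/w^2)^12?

67584

General term: C(12,j)·(-2w)^j·(1/w^2)^(12-j), with w-exponent 1j − 2(12−j) = 3j − 24.
Set 3j − 24 = 6: j = 10.
C(12,10) = 66; (-2)^10 = 1024; 1^2 = 1.
Coefficient = 66 · 1024 · 1 = 67584.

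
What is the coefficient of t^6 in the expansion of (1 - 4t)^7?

28672

The general term is C(7,j)·(1)^j·(-4t)^(7-j); the t^6 term has j = 1.
C(7,1) = 7.
Coefficient = C(7,1) · (-4)^6 = 7 · 4096 = 28672.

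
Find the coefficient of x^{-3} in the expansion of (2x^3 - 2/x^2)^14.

General term: C(14,j)·(2x^3)^j·(-2/x^2)^(14-j), with x-exponent 3j − 2(14−j) = 5j − 28.
Set 5j − 28 = -3: j = 5.
C(14,5) = 2002; 2^5 = 32; (-2)^9 = -512.
Coefficient = 2002 · 32 · (-512) = -32800768.

-32800768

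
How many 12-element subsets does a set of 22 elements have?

646646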